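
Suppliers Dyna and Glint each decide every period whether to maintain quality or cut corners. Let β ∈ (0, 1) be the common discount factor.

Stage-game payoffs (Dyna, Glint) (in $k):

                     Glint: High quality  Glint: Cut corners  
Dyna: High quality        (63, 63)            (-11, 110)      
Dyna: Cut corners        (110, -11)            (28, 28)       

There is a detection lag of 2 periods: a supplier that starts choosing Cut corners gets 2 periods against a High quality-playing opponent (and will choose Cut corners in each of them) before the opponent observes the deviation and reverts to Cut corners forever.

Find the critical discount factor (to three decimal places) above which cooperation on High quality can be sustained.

0.757

A deviator earns 110 for 2 periods, then 28 forever; cooperating earns 63 forever. Multiplying the IC by (1−β):
63 ≥ 110(1−β^2) + 28β^2, so 82·β^2 ≥ 47 and β^2 ≥ 47/82.
β ≥ (47/82)^(1/2) ≈ 0.757.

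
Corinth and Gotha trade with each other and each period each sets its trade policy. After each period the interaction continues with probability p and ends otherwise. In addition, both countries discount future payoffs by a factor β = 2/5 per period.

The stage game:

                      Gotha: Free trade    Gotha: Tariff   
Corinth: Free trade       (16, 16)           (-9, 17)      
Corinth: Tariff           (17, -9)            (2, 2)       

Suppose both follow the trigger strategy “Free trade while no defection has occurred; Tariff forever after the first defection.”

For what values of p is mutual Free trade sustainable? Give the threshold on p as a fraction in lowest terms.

1/6

With continuation probability p and discount β, the effective per-period discount factor is βp.
Grim-trigger IC: βp ≥ (17−16)/(17−2) = 1/15.
So p ≥ (1/15)/(2/5) = 1/6.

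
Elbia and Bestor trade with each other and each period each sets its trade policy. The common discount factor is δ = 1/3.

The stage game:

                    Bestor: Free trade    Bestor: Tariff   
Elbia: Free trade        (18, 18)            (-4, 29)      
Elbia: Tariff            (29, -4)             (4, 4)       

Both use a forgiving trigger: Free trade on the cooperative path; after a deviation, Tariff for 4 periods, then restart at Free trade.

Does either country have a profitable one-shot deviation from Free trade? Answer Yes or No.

IC: δ+…+δ^4 ≥ (29−18)/(18−4) = 11/14.
At δ = 1/3: partial sum = 0.4938 < 0.7857. Cooperation not sustainable.

Yes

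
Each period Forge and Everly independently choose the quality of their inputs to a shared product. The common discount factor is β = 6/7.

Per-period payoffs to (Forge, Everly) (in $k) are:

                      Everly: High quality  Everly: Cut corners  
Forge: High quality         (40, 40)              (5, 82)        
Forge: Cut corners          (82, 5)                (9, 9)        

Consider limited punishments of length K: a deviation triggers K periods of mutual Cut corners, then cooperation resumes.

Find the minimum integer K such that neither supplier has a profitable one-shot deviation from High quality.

2

IC: β(1−β^K)/(1−β) ≥ (82−40)/(40−9) = 42/31.
With β = 6/7: need 1 − β^K ≥ 42/31·(1−6/7)/(6/7), i.e. β^K ≤ 0.7742.
Since (6/7)^1 = 0.8571 and (6/7)^2 = 0.7347, the smallest such K is 2.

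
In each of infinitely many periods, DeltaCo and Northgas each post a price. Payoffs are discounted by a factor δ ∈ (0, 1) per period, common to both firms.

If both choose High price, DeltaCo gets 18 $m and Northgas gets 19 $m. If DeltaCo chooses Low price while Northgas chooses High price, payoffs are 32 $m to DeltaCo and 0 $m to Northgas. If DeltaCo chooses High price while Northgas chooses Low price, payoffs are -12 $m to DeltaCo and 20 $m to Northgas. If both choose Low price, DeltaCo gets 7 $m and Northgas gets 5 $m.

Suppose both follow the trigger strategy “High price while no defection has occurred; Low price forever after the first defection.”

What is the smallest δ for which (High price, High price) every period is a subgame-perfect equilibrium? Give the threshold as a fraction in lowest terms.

14/25

DeltaCo: cooperation gives 18 each period; deviation gives 32 once then 7 forever.
  18/(1−δ) ≥ 32 + 7δ/(1−δ) ⇒ δ ≥ 14/25.
Northgas: cooperation gives 19 each period; deviation gives 20 once then 5 forever.
  δ ≥ 1/15.
Both must hold, so the binding constraint is DeltaCo's: δ ≥ 14/25.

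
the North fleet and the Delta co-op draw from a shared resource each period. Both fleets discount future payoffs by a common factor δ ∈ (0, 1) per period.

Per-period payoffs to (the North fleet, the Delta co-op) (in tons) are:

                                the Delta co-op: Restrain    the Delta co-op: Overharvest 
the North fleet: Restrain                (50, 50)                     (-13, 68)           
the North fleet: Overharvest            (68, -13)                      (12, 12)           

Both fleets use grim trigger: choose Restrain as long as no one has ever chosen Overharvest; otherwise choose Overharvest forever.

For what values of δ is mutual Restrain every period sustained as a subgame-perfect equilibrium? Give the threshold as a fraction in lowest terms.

9/28

50/(1−δ) ≥ 68 + 12δ/(1−δ)
50 ≥ 68 − 56δ
δ ≥ 18/56 = 9/28.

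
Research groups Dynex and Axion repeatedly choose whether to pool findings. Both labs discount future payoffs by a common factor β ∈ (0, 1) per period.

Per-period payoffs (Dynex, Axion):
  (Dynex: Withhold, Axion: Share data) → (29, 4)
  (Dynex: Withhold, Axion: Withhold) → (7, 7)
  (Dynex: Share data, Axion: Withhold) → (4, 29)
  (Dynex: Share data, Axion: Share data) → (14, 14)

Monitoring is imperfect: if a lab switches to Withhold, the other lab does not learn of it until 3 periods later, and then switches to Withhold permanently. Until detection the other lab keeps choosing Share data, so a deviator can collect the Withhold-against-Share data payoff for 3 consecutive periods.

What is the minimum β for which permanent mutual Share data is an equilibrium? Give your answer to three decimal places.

0.880

The best deviation is to choose Withhold for all 3 undetected periods, earning 29 each, then 7 forever once detected.
Deviation value: 29(1−β^3)/(1−β) + 7β^3/(1−β); cooperation value: 14/(1−β).
IC: 14 ≥ 29(1−β^3) + 7β^3 = 29 − 22β^3.
So β^3 ≥ 15/22, giving β ≥ (15/22)^(1/3) ≈ 0.880.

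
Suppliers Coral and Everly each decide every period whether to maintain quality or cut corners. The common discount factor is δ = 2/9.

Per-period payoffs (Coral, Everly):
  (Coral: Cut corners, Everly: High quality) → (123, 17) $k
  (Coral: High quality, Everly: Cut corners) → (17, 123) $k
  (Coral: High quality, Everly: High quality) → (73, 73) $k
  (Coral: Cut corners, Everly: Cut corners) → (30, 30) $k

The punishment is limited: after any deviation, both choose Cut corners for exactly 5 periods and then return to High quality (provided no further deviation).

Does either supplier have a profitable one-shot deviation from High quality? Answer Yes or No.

Yes

IC: δ+…+δ^5 ≥ (123−73)/(73−30) = 50/43.
At δ = 2/9: partial sum = 0.2856 < 1.1628. Cooperation not sustainable.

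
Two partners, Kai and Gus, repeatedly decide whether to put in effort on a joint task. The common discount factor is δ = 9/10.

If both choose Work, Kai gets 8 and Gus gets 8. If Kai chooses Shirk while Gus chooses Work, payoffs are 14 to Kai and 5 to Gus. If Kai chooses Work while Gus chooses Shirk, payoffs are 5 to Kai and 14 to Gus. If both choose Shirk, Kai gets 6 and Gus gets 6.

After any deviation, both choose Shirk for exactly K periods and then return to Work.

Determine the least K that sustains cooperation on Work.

4

Need Σ_{k=1}^{K} δ^k ≥ (14−8)/(8−6) = 3.0000 at δ = 9/10.
At K = 3 the sum is 2.4390 < 3.0000; at K = 4 it is 3.0951 ≥ 3.0000.
So the minimum punishment length is K = 4.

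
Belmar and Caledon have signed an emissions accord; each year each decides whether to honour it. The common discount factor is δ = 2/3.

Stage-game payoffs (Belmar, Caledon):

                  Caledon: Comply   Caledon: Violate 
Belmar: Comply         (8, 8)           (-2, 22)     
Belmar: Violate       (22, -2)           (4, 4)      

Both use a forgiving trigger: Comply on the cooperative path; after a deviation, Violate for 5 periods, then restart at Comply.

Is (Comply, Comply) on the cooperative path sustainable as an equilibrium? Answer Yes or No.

No

A one-shot deviation gives 22 now, then 4 for 5 periods, then back to 8.
Gain from deviating: (22−8) today; loss: (8−4) in each of the next 5 periods.
No-deviation condition: (8−4)(δ+…+δ^5) ≥ 22−8, i.e. δ+…+δ^5 ≥ 7/2.
At δ = 2/3: δ+…+δ^5 = 1.7366 < 3.5000.
So cooperation is not sustainable.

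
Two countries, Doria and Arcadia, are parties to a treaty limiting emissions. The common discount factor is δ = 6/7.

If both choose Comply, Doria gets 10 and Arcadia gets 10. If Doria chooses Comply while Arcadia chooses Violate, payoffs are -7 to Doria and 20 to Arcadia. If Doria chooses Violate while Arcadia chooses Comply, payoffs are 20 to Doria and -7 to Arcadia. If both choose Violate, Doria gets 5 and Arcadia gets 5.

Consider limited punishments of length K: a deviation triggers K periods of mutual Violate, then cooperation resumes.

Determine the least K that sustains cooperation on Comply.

IC: δ(1−δ^K)/(1−δ) ≥ (20−10)/(10−5) = 2.
With δ = 6/7: need 1 − δ^K ≥ 2·(1−6/7)/(6/7), i.e. δ^K ≤ 0.6667.
Since (6/7)^2 = 0.7347 and (6/7)^3 = 0.6297, the smallest such K is 3.

3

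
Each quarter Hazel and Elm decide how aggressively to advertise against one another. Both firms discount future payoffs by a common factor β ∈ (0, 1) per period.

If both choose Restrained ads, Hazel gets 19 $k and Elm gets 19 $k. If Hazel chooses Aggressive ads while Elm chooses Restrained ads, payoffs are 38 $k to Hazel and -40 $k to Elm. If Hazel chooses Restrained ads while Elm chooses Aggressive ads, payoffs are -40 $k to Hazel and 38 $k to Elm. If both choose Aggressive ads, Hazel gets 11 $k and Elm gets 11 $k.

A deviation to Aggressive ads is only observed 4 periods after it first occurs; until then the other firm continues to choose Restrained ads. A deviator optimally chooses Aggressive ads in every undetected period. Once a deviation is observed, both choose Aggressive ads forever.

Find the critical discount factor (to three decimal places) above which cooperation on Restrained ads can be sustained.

The best deviation is to choose Aggressive ads for all 4 undetected periods, earning 38 each, then 11 forever once detected.
Deviation value: 38(1−β^4)/(1−β) + 11β^4/(1−β); cooperation value: 19/(1−β).
IC: 19 ≥ 38(1−β^4) + 11β^4 = 38 − 27β^4.
So β^4 ≥ 19/27, giving β ≥ (19/27)^(1/4) ≈ 0.916.

0.916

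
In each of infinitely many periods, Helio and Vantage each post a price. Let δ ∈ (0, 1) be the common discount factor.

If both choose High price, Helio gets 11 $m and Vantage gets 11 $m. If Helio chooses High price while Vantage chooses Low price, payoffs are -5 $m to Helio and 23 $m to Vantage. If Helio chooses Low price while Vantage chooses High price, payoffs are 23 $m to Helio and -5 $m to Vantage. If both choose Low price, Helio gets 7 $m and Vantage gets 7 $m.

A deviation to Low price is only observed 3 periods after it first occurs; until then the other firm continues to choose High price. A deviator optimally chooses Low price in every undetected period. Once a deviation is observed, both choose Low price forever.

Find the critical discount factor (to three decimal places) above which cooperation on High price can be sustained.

0.909

Deviating for the 3 undetected periods gains 23−11 = 12 per period over cooperation, then loses 11−7 = 4 per period forever once punishment starts.
Gain: 12(1 + δ + … + δ^2); loss: 4·δ^3/(1−δ).
No profitable deviation ⇔ 12(1−δ^3) ≤ 4·δ^3, i.e. δ^3 ≥ 12/(12+4) = 3/4.
Hence δ ≥ (3/4)^(1/3) ≈ 0.909.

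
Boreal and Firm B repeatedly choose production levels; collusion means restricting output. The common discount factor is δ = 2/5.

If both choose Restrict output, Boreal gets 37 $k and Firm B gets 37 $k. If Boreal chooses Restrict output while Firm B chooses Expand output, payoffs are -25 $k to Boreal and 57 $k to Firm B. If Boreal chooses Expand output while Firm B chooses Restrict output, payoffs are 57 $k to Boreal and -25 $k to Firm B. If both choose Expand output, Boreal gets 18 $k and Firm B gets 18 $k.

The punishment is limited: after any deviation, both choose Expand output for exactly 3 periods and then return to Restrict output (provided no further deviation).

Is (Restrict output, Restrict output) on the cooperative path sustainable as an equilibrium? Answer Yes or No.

No

A one-shot deviation gives 57 now, then 18 for 3 periods, then back to 37.
Gain from deviating: (57−37) today; loss: (37−18) in each of the next 3 periods.
No-deviation condition: (37−18)(δ+…+δ^3) ≥ 57−37, i.e. δ+…+δ^3 ≥ 20/19.
At δ = 2/5: δ+…+δ^3 = 0.6240 < 1.0526.
So cooperation is not sustainable.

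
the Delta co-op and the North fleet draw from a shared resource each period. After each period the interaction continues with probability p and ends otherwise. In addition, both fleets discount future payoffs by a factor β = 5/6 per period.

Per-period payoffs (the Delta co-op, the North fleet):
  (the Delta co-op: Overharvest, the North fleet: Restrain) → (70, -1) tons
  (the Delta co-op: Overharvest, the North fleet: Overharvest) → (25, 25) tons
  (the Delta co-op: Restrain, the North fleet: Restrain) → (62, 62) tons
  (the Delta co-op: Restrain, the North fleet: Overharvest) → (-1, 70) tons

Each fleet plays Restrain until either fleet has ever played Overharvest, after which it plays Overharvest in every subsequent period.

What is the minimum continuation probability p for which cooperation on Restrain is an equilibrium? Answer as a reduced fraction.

16/75

Expected continuation weight on next period's payoff is β·p = 5/6·p, which plays the role of the discount factor.
Cooperation requires 5/6·p ≥ (70−62)/(70−25) = 8/45, hence p ≥ 16/75.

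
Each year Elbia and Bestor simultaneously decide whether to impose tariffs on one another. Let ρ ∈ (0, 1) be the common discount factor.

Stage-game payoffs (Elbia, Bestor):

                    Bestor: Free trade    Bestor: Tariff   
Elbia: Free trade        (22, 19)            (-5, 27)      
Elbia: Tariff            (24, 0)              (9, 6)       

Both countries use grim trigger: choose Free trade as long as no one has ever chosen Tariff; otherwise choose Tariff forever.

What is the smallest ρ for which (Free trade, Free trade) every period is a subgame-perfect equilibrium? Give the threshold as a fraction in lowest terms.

For Elbia: deviation gain 24−22 = 2, per-period punishment loss 22−9 = 13. IC gives ρ ≥ 2/15.
For Bestor: gain 8, loss 13 per period, so ρ ≥ 8/21.
The tighter constraint is Bestor's, so cooperation needs ρ ≥ 8/21.

8/21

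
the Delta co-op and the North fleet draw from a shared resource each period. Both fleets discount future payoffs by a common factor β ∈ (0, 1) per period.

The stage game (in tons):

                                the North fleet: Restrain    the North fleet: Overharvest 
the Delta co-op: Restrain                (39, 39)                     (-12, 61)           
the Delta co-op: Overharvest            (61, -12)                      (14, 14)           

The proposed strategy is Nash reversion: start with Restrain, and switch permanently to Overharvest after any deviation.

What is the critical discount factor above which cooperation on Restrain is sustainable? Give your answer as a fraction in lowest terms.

One-period gain from deviating is 61 − 39 = 22. The loss is 39 − 14 = 25 in every subsequent period, with present value 25·β/(1−β).
Deviation is unprofitable when 25·β/(1−β) ≥ 22, i.e. β/(1−β) ≥ 22/25.
Equivalently β ≥ 22/(22+25) = 22/47.

22/47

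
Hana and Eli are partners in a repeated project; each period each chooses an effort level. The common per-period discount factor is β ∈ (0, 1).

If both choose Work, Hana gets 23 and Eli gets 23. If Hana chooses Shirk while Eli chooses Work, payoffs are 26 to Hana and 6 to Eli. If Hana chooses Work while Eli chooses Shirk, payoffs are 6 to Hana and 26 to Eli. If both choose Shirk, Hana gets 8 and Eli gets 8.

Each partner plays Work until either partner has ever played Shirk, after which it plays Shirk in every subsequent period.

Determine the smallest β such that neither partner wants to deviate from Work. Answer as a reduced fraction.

One-period gain from deviating is 26 − 23 = 3. The loss is 23 − 8 = 15 in every subsequent period, with present value 15·β/(1−β).
Deviation is unprofitable when 15·β/(1−β) ≥ 3, i.e. β/(1−β) ≥ 1/5.
Equivalently β ≥ 3/(3+15) = 1/6.

1/6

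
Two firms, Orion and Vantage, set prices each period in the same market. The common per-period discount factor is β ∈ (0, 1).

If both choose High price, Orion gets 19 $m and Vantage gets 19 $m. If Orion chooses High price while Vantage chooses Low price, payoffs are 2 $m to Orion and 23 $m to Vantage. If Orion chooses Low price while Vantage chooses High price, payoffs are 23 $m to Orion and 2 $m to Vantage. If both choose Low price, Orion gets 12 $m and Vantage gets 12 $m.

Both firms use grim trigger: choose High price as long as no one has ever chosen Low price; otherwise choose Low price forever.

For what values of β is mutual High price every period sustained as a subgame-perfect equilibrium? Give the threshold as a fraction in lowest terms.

4/11

Under grim trigger the critical discount factor is (T−C)/(T−P) with T = 23, C = 19, P = 12.
β* = (23−19)/(23−12) = 4/11.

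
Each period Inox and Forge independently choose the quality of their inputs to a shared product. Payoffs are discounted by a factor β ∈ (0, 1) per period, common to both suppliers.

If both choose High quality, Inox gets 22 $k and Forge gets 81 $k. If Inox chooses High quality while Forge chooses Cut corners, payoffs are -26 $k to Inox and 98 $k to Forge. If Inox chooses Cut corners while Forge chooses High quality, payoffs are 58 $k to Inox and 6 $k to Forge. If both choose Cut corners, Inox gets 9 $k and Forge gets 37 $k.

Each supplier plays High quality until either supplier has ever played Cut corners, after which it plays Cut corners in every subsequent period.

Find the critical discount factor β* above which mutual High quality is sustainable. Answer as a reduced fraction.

36/49

For Inox: deviation gain 58−22 = 36, per-period punishment loss 22−9 = 13. IC gives β ≥ 36/49.
For Forge: gain 17, loss 44 per period, so β ≥ 17/61.
The tighter constraint is Inox's, so cooperation needs β ≥ 36/49.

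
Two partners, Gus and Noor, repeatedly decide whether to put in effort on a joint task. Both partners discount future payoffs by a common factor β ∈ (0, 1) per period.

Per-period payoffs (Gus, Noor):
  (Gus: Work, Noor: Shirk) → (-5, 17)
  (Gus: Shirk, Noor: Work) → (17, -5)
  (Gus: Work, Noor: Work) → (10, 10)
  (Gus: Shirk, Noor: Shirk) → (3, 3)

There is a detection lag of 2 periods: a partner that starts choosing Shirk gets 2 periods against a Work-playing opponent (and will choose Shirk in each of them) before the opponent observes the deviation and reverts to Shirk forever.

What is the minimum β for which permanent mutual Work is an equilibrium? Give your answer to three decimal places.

0.707

A deviator earns 17 for 2 periods, then 3 forever; cooperating earns 10 forever. Multiplying the IC by (1−β):
10 ≥ 17(1−β^2) + 3β^2, so 14·β^2 ≥ 7 and β^2 ≥ 1/2.
β ≥ (1/2)^(1/2) ≈ 0.707.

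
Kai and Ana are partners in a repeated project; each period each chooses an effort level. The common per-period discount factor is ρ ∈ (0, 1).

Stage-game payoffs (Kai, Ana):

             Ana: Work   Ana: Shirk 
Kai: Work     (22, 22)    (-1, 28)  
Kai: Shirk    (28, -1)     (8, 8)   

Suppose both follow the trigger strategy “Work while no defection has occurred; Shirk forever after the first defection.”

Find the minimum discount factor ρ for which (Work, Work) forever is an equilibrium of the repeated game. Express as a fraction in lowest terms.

Under grim trigger the critical discount factor is (T−C)/(T−P) with T = 28, C = 22, P = 8.
ρ* = (28−22)/(28−8) = 6/20 = 3/10.

3/10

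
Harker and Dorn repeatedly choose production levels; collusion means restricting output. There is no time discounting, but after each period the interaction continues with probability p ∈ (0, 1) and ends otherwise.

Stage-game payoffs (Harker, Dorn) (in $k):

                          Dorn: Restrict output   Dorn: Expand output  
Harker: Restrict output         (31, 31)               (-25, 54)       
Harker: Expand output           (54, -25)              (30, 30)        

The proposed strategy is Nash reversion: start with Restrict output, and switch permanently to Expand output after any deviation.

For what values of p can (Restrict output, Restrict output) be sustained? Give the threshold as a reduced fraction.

23/24

With no time discounting, the continuation probability p plays the role of the discount factor.
Grim-trigger IC: 31/(1−p) ≥ 54 + 30p/(1−p) ⇒ p ≥ (54−31)/(54−30) = 23/24.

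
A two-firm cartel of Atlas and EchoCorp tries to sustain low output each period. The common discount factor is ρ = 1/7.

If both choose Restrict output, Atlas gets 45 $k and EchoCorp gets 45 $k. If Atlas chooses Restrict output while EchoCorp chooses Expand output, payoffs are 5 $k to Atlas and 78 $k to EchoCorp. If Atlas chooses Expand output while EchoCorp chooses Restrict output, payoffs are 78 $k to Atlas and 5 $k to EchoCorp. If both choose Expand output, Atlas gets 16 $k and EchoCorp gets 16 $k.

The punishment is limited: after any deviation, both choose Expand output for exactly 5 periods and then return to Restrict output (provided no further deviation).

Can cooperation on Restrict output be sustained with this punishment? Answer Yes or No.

No

IC: ρ+…+ρ^5 ≥ (78−45)/(45−16) = 33/29.
At ρ = 1/7: partial sum = 0.1667 < 1.1379. Cooperation not sustainable.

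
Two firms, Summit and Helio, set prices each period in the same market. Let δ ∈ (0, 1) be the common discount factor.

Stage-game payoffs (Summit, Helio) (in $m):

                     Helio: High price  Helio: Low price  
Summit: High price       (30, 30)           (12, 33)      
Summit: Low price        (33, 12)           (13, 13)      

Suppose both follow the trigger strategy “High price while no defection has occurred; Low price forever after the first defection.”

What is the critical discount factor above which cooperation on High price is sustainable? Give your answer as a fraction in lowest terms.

Under grim trigger the critical discount factor is (T−C)/(T−P) with T = 33, C = 30, P = 13.
δ* = (33−30)/(33−13) = 3/20.

3/20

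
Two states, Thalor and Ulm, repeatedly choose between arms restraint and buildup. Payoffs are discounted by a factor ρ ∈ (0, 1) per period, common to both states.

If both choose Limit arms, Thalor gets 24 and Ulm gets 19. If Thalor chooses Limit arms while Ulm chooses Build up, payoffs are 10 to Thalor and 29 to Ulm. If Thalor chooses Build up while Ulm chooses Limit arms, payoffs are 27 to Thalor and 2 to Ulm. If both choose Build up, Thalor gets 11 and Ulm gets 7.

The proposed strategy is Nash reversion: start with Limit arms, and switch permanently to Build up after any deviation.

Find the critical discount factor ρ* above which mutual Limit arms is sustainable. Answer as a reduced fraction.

Thalor's threshold: (27−24)/(27−11) = 3/16.
Ulm's threshold: (29−19)/(29−7) = 5/11.
3/16 < 5/11, so Ulm binds and ρ* = 5/11.

5/11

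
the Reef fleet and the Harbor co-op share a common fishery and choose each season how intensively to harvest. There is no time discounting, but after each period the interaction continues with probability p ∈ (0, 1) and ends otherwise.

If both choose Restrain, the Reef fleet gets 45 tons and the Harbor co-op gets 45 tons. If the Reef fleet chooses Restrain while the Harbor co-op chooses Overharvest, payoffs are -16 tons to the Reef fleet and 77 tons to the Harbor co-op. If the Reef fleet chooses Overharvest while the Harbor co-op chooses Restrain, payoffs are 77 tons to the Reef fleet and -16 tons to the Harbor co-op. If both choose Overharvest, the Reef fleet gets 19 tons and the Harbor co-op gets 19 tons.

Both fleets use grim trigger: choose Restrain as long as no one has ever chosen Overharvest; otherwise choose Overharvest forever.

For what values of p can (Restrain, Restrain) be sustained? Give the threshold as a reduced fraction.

16/29

With no time discounting, the continuation probability p plays the role of the discount factor.
Grim-trigger IC: 45/(1−p) ≥ 77 + 19p/(1−p) ⇒ p ≥ (77−45)/(77−19) = 16/29.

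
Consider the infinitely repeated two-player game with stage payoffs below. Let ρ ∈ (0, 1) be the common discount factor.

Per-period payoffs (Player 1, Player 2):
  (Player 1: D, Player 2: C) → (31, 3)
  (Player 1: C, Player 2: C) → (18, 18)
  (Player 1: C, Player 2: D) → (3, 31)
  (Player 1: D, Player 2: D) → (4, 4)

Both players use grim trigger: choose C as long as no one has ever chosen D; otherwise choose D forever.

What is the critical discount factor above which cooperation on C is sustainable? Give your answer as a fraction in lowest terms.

13/27

Cooperation forever yields 18 each period: 18/(1−ρ).
Deviating yields 31 once, then 4 forever: 31 + 4ρ/(1−ρ).
No profitable deviation requires 18/(1−ρ) ≥ 31 + 4ρ/(1−ρ).
Multiplying by (1−ρ): 18 ≥ 31(1−ρ) + 4ρ = 31 − 27ρ.
So 27ρ ≥ 13, i.e. ρ ≥ 13/27.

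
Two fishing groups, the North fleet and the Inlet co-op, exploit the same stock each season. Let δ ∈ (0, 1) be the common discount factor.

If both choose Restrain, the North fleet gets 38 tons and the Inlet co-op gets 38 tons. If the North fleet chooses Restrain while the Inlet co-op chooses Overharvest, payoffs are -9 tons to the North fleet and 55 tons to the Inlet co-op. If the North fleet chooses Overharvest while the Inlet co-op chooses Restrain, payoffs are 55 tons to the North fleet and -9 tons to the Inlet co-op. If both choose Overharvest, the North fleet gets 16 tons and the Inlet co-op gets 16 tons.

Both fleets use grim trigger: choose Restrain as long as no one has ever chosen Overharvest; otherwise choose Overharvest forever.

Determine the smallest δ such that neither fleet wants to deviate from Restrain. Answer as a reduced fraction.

17/39

Under grim trigger the critical discount factor is (T−C)/(T−P) with T = 55, C = 38, P = 16.
δ* = (55−38)/(55−16) = 17/39.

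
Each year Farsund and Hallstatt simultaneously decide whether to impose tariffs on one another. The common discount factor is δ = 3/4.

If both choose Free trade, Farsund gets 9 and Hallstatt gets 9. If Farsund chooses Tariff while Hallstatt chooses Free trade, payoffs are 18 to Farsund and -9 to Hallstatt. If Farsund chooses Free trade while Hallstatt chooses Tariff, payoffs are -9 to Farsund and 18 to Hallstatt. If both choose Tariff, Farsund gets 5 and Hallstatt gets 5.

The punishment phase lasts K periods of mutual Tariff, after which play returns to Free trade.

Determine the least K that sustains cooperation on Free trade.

5

IC: δ(1−δ^K)/(1−δ) ≥ (18−9)/(9−5) = 9/4.
With δ = 3/4: need 1 − δ^K ≥ 9/4·(1−3/4)/(3/4), i.e. δ^K ≤ 0.2500.
Since (3/4)^4 = 0.3164 and (3/4)^5 = 0.2373, the smallest such K is 5.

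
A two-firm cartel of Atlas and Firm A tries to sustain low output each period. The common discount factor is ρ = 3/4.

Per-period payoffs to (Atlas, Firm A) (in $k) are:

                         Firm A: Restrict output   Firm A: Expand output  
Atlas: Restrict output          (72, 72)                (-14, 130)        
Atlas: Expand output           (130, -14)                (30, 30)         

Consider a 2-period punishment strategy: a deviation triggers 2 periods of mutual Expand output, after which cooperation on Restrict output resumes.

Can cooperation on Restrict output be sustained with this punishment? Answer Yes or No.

IC: ρ+…+ρ^2 ≥ (130−72)/(72−30) = 29/21.
At ρ = 3/4: partial sum = 1.3125 < 1.3810. Cooperation not sustainable.

No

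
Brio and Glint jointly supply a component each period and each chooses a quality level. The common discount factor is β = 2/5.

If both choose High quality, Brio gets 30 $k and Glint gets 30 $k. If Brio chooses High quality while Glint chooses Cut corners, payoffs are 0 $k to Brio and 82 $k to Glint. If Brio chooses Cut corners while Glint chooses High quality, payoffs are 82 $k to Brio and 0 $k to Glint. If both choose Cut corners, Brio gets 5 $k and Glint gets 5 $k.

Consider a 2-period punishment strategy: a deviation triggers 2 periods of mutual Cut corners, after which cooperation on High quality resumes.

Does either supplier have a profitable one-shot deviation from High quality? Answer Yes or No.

Yes

A one-shot deviation gives 82 now, then 5 for 2 periods, then back to 30.
Gain from deviating: (82−30) today; loss: (30−5) in each of the next 2 periods.
No-deviation condition: (30−5)(β+…+β^2) ≥ 82−30, i.e. β+…+β^2 ≥ 52/25.
At β = 2/5: β+…+β^2 = 0.5600 < 2.0800.
So cooperation is not sustainable.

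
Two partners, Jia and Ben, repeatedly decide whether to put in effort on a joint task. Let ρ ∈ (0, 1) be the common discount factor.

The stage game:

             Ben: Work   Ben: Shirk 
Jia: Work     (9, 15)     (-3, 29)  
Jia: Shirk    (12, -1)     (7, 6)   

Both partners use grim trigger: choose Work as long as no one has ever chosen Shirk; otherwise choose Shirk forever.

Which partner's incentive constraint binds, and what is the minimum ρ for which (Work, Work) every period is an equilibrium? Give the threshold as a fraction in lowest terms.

For Jia: deviation gain 12−9 = 3, per-period punishment loss 9−7 = 2. IC gives ρ ≥ 3/5.
For Ben: gain 14, loss 9 per period, so ρ ≥ 14/23.
The tighter constraint is Ben's, so cooperation needs ρ ≥ 14/23.

Ben; ρ ≥ 14/23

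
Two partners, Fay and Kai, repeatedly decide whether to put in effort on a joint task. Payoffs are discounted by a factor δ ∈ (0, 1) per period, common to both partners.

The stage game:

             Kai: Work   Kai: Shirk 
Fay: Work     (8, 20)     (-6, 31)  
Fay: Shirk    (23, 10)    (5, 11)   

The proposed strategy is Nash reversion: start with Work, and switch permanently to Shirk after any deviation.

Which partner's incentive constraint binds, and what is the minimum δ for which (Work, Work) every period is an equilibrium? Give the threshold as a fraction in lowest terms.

Fay: cooperation gives 8 each period; deviation gives 23 once then 5 forever.
  8/(1−δ) ≥ 23 + 5δ/(1−δ) ⇒ δ ≥ 15/18 = 5/6.
Kai: cooperation gives 20 each period; deviation gives 31 once then 11 forever.
  δ ≥ 11/20.
Both must hold, so the binding constraint is Fay's: δ ≥ 5/6.

Fay; δ ≥ 5/6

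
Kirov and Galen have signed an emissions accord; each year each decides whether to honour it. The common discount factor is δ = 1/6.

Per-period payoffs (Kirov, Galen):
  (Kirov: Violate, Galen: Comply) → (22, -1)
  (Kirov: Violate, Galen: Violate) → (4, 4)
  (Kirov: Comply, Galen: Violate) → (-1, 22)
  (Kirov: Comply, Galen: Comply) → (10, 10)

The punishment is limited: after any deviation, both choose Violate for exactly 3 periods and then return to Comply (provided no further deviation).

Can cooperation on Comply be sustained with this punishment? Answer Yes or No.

No

A one-shot deviation gives 22 now, then 4 for 3 periods, then back to 10.
Gain from deviating: (22−10) today; loss: (10−4) in each of the next 3 periods.
No-deviation condition: (10−4)(δ+…+δ^3) ≥ 22−10, i.e. δ+…+δ^3 ≥ 2.
At δ = 1/6: δ+…+δ^3 = 0.1991 < 2.0000.
So cooperation is not sustainable.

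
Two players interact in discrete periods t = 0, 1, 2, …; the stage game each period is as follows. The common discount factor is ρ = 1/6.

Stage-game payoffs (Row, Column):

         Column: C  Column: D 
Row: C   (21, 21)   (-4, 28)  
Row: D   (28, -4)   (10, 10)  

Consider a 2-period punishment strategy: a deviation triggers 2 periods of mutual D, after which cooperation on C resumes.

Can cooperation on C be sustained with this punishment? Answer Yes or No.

Comparing payoff streams over the 3 periods until play realigns: cooperate → 21(1+ρ+…+ρ^2); deviate → 28 + 10(ρ+…+ρ^2).
Cooperation is sustained iff (21−10)(ρ+…+ρ^2) ≥ 28−21.
ρ+…+ρ^2 = 1/6·(1−(1/6)^2)/(1−1/6) = 0.1944, and (28−21)/(21−10) = 0.6364.
0.1944 < 0.6364, so cooperation is not sustainable.

No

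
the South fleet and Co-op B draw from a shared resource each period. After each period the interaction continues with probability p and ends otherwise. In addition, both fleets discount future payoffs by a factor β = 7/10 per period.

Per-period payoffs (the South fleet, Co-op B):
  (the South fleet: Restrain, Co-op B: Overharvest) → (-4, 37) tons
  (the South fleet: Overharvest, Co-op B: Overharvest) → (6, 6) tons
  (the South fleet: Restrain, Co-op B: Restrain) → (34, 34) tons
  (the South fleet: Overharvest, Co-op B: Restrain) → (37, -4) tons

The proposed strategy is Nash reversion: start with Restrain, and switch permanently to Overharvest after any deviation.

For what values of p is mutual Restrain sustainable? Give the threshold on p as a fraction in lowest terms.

Expected continuation weight on next period's payoff is β·p = 7/10·p, which plays the role of the discount factor.
Cooperation requires 7/10·p ≥ (37−34)/(37−6) = 3/31, hence p ≥ 30/217.

30/217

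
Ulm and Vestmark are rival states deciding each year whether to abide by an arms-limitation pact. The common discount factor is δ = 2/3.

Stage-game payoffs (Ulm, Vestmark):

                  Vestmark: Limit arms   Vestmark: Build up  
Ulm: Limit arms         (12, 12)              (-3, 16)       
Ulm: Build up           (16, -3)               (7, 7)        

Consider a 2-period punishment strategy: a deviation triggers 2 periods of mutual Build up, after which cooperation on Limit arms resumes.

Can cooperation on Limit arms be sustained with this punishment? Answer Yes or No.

IC: δ+…+δ^2 ≥ (16−12)/(12−7) = 4/5.
At δ = 2/3: partial sum = 1.1111 ≥ 0.8000. Cooperation sustainable.

Yes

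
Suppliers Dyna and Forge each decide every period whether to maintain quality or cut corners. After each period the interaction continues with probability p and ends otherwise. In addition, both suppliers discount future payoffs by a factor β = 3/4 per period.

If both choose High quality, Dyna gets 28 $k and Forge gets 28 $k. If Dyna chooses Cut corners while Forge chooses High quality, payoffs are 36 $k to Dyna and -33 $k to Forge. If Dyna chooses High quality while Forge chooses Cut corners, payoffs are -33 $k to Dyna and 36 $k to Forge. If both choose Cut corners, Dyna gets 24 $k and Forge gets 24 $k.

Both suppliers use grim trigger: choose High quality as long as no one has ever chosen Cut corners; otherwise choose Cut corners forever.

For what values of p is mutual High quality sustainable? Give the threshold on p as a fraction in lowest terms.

8/9

Expected continuation weight on next period's payoff is β·p = 3/4·p, which plays the role of the discount factor.
Cooperation requires 3/4·p ≥ (36−28)/(36−24) = 2/3, hence p ≥ 8/9.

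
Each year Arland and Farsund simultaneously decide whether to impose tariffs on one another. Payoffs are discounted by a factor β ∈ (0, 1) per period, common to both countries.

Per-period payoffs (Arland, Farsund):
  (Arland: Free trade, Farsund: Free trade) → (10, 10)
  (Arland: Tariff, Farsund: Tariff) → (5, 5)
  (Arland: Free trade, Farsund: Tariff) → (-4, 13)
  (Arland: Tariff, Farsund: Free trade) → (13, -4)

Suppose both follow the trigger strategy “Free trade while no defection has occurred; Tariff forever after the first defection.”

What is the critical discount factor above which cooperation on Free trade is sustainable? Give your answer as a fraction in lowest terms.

Cooperation forever yields 10 each period: 10/(1−β).
Deviating yields 13 once, then 5 forever: 13 + 5β/(1−β).
No profitable deviation requires 10/(1−β) ≥ 13 + 5β/(1−β).
Multiplying by (1−β): 10 ≥ 13(1−β) + 5β = 13 − 8β.
So 8β ≥ 3, i.e. β ≥ 3/8.

3/8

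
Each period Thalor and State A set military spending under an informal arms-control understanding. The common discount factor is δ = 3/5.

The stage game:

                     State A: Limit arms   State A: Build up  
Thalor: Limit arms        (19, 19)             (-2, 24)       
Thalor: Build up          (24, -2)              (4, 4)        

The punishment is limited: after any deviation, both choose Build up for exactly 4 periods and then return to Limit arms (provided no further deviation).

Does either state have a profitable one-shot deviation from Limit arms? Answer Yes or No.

IC: δ+…+δ^4 ≥ (24−19)/(19−4) = 1/3.
At δ = 3/5: partial sum = 1.3056 ≥ 0.3333. Cooperation sustainable.

No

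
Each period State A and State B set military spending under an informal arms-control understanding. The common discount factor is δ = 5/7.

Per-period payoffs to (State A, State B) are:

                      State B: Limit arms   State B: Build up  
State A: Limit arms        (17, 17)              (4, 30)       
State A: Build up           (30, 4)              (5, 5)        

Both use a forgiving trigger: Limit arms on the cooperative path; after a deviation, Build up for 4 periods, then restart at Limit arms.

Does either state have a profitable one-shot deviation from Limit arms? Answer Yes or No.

A one-shot deviation gives 30 now, then 5 for 4 periods, then back to 17.
Gain from deviating: (30−17) today; loss: (17−5) in each of the next 4 periods.
No-deviation condition: (17−5)(δ+…+δ^4) ≥ 30−17, i.e. δ+…+δ^4 ≥ 13/12.
At δ = 5/7: δ+…+δ^4 = 1.8492 ≥ 1.0833.
So cooperation is sustainable.

No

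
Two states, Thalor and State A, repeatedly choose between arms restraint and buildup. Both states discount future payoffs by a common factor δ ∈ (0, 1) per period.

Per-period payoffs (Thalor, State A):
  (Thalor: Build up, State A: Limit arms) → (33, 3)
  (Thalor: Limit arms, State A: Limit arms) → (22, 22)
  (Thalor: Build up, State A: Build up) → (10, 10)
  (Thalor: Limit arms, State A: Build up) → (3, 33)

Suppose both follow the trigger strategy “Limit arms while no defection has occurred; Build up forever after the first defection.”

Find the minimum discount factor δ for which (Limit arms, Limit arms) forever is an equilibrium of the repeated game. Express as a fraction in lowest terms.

Under grim trigger the critical discount factor is (T−C)/(T−P) with T = 33, C = 22, P = 10.
δ* = (33−22)/(33−10) = 11/23.

11/23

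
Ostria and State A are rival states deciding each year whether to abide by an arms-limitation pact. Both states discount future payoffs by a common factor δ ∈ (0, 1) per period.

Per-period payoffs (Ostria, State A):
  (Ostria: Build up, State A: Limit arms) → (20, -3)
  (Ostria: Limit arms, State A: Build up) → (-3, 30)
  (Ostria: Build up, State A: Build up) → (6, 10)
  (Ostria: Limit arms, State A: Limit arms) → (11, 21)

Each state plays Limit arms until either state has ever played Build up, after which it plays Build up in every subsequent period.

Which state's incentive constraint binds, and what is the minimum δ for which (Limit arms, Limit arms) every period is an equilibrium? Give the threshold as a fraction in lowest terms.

Ostria's threshold: (20−11)/(20−6) = 9/14.
State A's threshold: (30−21)/(30−10) = 9/20.
9/14 > 9/20, so Ostria binds and δ* = 9/14.

Ostria; δ ≥ 9/14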